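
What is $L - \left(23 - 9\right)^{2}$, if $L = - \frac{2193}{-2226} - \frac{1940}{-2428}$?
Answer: $- \frac{87473637}{450394} \approx -194.22$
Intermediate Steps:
$L = \frac{803587}{450394}$ ($L = \left(-2193\right) \left(- \frac{1}{2226}\right) - - \frac{485}{607} = \frac{731}{742} + \frac{485}{607} = \frac{803587}{450394} \approx 1.7842$)
$L - \left(23 - 9\right)^{2} = \frac{803587}{450394} - \left(23 - 9\right)^{2} = \frac{803587}{450394} - 14^{2} = \frac{803587}{450394} - 196 = - \frac{87473637}{450394}$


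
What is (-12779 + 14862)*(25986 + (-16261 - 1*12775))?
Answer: -6353150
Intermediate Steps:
(-12779 + 14862)*(25986 + (-16261 - 1*12775)) = 2083*(25986 + (-16261 - 12775)) = 2083*(25986 - 29036) = 2083*(-3050) = -6353150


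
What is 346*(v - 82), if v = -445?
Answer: -182342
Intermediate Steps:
346*(v - 82) = 346*(-445 - 82) = 346*(-527) = -182342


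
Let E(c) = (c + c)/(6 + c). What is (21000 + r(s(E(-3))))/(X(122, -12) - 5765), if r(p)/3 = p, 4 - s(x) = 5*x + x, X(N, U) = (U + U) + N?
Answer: -7016/1889 ≈ -3.7141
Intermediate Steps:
X(N, U) = N + 2*U (X(N, U) = 2*U + N = N + 2*U)
E(c) = 2*c/(6 + c) (E(c) = (2*c)/(6 + c) = 2*c/(6 + c))
s(x) = 4 - 6*x (s(x) = 4 - (5*x + x) = 4 - 6*x)
r(p) = 3*p
(21000 + r(s(E(-3))))/(X(122, -12) - 5765) = (21000 + 3*(4 - 12*(-3)/(6 - 3)))/((122 + 2*(-12)) - 5765) = (21000 + 3*(4 - 12*(-3)/3))/((122 - 24) - 5765) = (21000 + 3*(4 - 12*(-3)/3))/(98 - 5765) = (21000 + 3*(4 - 6*(-2)))/(-5667) = (21000 + 3*(4 + 12))*(-1/5667) = (21000 + 3*16)*(-1/5667) = (21000 + 48)*(-1/5667) = 21048*(-1/5667) = -7016/1889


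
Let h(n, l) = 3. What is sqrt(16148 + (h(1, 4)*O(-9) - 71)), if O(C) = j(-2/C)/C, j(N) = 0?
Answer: sqrt(16077) ≈ 126.80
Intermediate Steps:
O(C) = 0 (O(C) = 0/C = 0)
sqrt(16148 + (h(1, 4)*O(-9) - 71)) = sqrt(16148 + (3*0 - 71)) = sqrt(16148 + (0 - 71)) = sqrt(16148 - 71) = sqrt(16077)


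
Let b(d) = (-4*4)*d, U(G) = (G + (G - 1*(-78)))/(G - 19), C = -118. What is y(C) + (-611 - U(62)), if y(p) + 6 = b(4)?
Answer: -29485/43 ≈ -685.70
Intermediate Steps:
U(G) = (78 + 2*G)/(-19 + G) (U(G) = (G + (G + 78))/(-19 + G) = (G + (78 + G))/(-19 + G) = (78 + 2*G)/(-19 + G))
b(d) = -16*d
y(p) = -70 (y(p) = -6 - 16*4 = -6 - 64 = -70)
y(C) + (-611 - U(62)) = -70 + (-611 - 2*(39 + 62)/(-19 + 62)) = -70 + (-611 - 2*101/43) = -70 + (-611 - 1*202/43) = -70 + (-611 - 202/43) = -70 - 26475/43 = -29485/43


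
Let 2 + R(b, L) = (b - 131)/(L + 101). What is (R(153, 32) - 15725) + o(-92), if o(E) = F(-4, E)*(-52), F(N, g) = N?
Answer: -2064005/133 ≈ -15519.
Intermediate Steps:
R(b, L) = -2 + (-131 + b)/(101 + L) (R(b, L) = -2 + (b - 131)/(L + 101) = -2 + (-131 + b)/(101 + L))
o(E) = 208 (o(E) = -4*(-52) = 208)
(R(153, 32) - 15725) + o(-92) = ((-333 + 153 - 2*32)/(101 + 32) - 15725) + 208 = ((-333 + 153 - 64)/133 - 15725) + 208 = ((1/133)*(-244) - 15725) + 208 = (-244/133 - 15725) + 208 = -2091669/133 + 208 = -2064005/133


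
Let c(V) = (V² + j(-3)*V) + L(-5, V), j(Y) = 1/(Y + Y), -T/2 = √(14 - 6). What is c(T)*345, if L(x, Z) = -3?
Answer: 10005 + 230*√2 ≈ 10330.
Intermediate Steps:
T = -4*√2 (T = -2*√(14 - 6) = -4*√2 ≈ -5.6569)
j(Y) = 1/(2*Y)
c(V) = -3 + V² - V/6 (c(V) = (V² + ((½)/(-3))*V) - 3 = (V² + ((½)*(-⅓))*V) - 3 = (V² - V/6) - 3 = -3 + V² - V/6)
c(T)*345 = (-3 + (-4*√2)² - (-2)*√2/3)*345 = (-3 + 32 + 2*√2/3)*345 = (29 + 2*√2/3)*345 = 10005 + 230*√2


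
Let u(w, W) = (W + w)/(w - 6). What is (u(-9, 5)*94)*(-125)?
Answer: -9400/3 ≈ -3133.3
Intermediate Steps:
u(w, W) = (W + w)/(-6 + w)
(u(-9, 5)*94)*(-125) = (((5 - 9)/(-6 - 9))*94)*(-125) = ((-4/(-15))*94)*(-125) = (-1/15*(-4)*94)*(-125) = ((4/15)*94)*(-125) = (376/15)*(-125) = -9400/3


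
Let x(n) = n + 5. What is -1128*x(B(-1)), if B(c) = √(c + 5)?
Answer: -7896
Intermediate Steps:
B(c) = √(5 + c)
x(n) = 5 + n
-1128*x(B(-1)) = -1128*(5 + √(5 - 1)) = -1128*(5 + √4) = -1128*(5 + 2) = -1128*7 = -7896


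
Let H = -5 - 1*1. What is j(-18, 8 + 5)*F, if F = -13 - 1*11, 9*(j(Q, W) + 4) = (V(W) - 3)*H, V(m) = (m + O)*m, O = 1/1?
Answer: 2960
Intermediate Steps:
O = 1
H = -6 (H = -5 - 1 = -6)
V(m) = m*(1 + m) (V(m) = (m + 1)*m = (1 + m)*m = m*(1 + m))
j(Q, W) = -2 - 2*W*(1 + W)/3 (j(Q, W) = -4 + ((W*(1 + W) - 3)*(-6))/9 = -4 + ((-3 + W*(1 + W))*(-6))/9 = -4 + (18 - 6*W*(1 + W))/9 = -4 + (2 - 2*W*(1 + W)/3) = -2 - 2*W*(1 + W)/3)
F = -24 (F = -13 - 11 = -24)
j(-18, 8 + 5)*F = (-2 - 2*(8 + 5)*(1 + (8 + 5))/3)*(-24) = (-2 - ⅔*13*(1 + 13))*(-24) = (-2 - ⅔*13*14)*(-24) = (-2 - 364/3)*(-24) = -370/3*(-24) = 2960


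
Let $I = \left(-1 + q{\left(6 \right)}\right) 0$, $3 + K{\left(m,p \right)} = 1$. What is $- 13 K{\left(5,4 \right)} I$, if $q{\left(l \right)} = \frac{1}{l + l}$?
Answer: $0$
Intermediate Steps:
$K{\left(m,p \right)} = -2$ ($K{\left(m,p \right)} = -3 + 1 = -2$)
$q{\left(l \right)} = \frac{1}{2 l}$
$I = 0$ ($I = \left(-1 + \frac{1}{2 \cdot 6}\right) 0 = \left(-1 + \frac{1}{2} \cdot \frac{1}{6}\right) 0 = \left(-1 + \frac{1}{12}\right) 0 = \left(- \frac{11}{12}\right) 0 = 0$)
$- 13 K{\left(5,4 \right)} I = \left(-13\right) \left(-2\right) 0 = 26 \cdot 0 = 0$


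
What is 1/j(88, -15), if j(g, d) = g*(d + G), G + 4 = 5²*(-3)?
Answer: -1/8272 ≈ -0.00012089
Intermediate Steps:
G = -79 (G = -4 + 5²*(-3) = -4 + 25*(-3) = -4 - 75 = -79)
j(g, d) = g*(-79 + d) (j(g, d) = g*(d - 79) = g*(-79 + d))
1/j(88, -15) = 1/(88*(-79 - 15)) = 1/(88*(-94)) = 1/(-8272) = -1/8272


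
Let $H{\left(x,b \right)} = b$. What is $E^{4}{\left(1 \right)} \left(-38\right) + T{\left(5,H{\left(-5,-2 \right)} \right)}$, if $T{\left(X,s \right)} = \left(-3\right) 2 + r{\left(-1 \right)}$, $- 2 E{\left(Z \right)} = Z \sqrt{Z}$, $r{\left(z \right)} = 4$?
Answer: $- \frac{35}{8} \approx -4.375$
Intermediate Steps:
$E{\left(Z \right)} = - \frac{Z^{\frac{3}{2}}}{2}$ ($E{\left(Z \right)} = - \frac{Z \sqrt{Z}}{2} = - \frac{Z^{\frac{3}{2}}}{2}$)
$T{\left(X,s \right)} = -2$ ($T{\left(X,s \right)} = \left(-3\right) 2 + 4 = -6 + 4 = -2$)
$E^{4}{\left(1 \right)} \left(-38\right) + T{\left(5,H{\left(-5,-2 \right)} \right)} = \left(- \frac{1^{\frac{3}{2}}}{2}\right)^{4} \left(-38\right) - 2 = \left(\left(- \frac{1}{2}\right) 1\right)^{4} \left(-38\right) - 2 = \left(- \frac{1}{2}\right)^{4} \left(-38\right) - 2 = \frac{1}{16} \left(-38\right) - 2 = - \frac{19}{8} - 2 = - \frac{35}{8}$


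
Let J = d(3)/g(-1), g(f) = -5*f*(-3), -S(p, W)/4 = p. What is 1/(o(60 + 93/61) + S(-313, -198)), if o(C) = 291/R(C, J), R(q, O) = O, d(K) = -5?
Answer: 1/2125 ≈ 0.00047059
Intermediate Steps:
S(p, W) = -4*p
g(f) = 15*f
J = 1/3 (J = -5/(15*(-1)) = -5/(-15) = -5*(-1/15) = 1/3 ≈ 0.33333)
o(C) = 873 (o(C) = 291/(1/3) = 291*3 = 873)
1/(o(60 + 93/61) + S(-313, -198)) = 1/(873 - 4*(-313)) = 1/(873 + 1252) = 1/2125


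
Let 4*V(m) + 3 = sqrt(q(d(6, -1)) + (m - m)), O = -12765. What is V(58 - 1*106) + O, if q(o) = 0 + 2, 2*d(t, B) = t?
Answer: -51063/4 + sqrt(2)/4 ≈ -12765.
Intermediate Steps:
d(t, B) = t/2
q(o) = 2
V(m) = -3/4 + sqrt(2)/4 (V(m) = -3/4 + sqrt(2 + (m - m))/4 = -3/4 + sqrt(2 + 0)/4 = -3/4 + sqrt(2)/4)
V(58 - 1*106) + O = (-3/4 + sqrt(2)/4) - 12765 = -51063/4 + sqrt(2)/4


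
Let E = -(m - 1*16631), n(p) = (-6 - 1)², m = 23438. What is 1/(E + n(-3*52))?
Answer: -1/6758 ≈ -0.00014797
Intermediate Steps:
n(p) = 49 (n(p) = (-7)² = 49)
E = -6807 (E = -(23438 - 1*16631) = -(23438 - 16631) = -1*6807 = -6807)
1/(E + n(-3*52)) = 1/(-6807 + 49) = 1/(-6758) = -1/6758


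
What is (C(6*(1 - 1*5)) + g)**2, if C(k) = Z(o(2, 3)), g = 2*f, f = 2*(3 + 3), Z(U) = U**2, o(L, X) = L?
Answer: 784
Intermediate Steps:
f = 12 (f = 2*6 = 12)
g = 24 (g = 2*12 = 24)
C(k) = 4 (C(k) = 2**2 = 4)
(C(6*(1 - 1*5)) + g)**2 = (4 + 24)**2 = 28**2 = 784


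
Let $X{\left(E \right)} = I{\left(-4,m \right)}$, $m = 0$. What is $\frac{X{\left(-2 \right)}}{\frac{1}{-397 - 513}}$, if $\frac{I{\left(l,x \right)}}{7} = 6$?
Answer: $-38220$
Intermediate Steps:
$I{\left(l,x \right)} = 42$ ($I{\left(l,x \right)} = 7 \cdot 6 = 42$)
$X{\left(E \right)} = 42$
$\frac{X{\left(-2 \right)}}{\frac{1}{-397 - 513}} = \frac{42}{\frac{1}{-397 - 513}} = \frac{42}{\frac{1}{-910}} = \frac{42}{- \frac{1}{910}} = 42 \left(-910\right) = -38220$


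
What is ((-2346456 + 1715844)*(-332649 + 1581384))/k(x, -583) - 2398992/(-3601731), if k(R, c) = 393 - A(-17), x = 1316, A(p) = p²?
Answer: -10276251081728077/1357174 ≈ -7.5718e+9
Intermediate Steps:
k(R, c) = 104 (k(R, c) = 393 - 1*(-17)² = 393 - 1*289 = 393 - 289 = 104)
((-2346456 + 1715844)*(-332649 + 1581384))/k(x, -583) - 2398992/(-3601731) = ((-2346456 + 1715844)*(-332649 + 1581384))/104 - 2398992/(-3601731) = -630612*1248735*(1/104) - 2398992*(-1/3601731) = -787467275820*1/104 + 34768/52199 = -196866818955/26 + 34768/52199 = -10276251081728077/1357174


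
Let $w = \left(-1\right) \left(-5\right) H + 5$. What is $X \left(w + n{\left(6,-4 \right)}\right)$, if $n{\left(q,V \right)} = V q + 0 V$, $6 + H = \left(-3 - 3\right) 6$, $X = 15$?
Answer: $-3435$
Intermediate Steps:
$H = -42$ ($H = -6 + \left(-3 - 3\right) 6 = -6 - 36 = -42$)
$w = -205$ ($w = \left(-1\right) \left(-5\right) \left(-42\right) + 5 = 5 \left(-42\right) + 5 = -210 + 5 = -205$)
$n{\left(q,V \right)} = V q$ ($n{\left(q,V \right)} = V q + 0 = V q$)
$X \left(w + n{\left(6,-4 \right)}\right) = 15 \left(-205 - 24\right) = 15 \left(-229\right) = -3435$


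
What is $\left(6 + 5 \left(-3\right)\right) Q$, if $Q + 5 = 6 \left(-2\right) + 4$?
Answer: $117$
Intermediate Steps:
$Q = -13$ ($Q = -5 + \left(6 \left(-2\right) + 4\right) = -5 + \left(-12 + 4\right) = -5 - 8 = -13$)
$\left(6 + 5 \left(-3\right)\right) Q = \left(6 + 5 \left(-3\right)\right) \left(-13\right) = \left(6 - 15\right) \left(-13\right) = \left(-9\right) \left(-13\right) = 117$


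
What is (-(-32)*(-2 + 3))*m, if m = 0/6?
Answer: 0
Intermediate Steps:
m = 0 (m = 0*(1/6) = 0)
(-(-32)*(-2 + 3))*m = -(-32)*(-2 + 3)*0 = -(-32)*0 = -8*(-4)*0 = 32*0 = 0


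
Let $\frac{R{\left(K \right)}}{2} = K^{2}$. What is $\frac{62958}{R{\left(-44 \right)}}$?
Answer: $\frac{31479}{1936} \approx 16.26$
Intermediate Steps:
$R{\left(K \right)} = 2 K^{2}$
$\frac{62958}{R{\left(-44 \right)}} = \frac{62958}{2 \left(-44\right)^{2}} = \frac{62958}{2 \cdot 1936} = \frac{62958}{3872} = 62958 \cdot \frac{1}{3872} = \frac{31479}{1936}$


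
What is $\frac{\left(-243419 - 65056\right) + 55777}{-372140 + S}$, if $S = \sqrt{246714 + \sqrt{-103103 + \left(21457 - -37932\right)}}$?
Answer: $\frac{252698}{372140 - \sqrt{246714 + i \sqrt{43714}}} \approx 0.67995 + 3.8506 \cdot 10^{-7} i$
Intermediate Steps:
$S = \sqrt{246714 + i \sqrt{43714}}$ ($S = \sqrt{246714 + \sqrt{-103103 + \left(21457 + 37932\right)}} = \sqrt{246714 + \sqrt{-103103 + 59389}} = \sqrt{246714 + \sqrt{-43714}} = \sqrt{246714 + i \sqrt{43714}} \approx 496.7 + 0.21 i$)
$\frac{\left(-243419 - 65056\right) + 55777}{-372140 + S} = \frac{\left(-243419 - 65056\right) + 55777}{-372140 + \sqrt{246714 + i \sqrt{43714}}} = \frac{-308475 + 55777}{-372140 + \sqrt{246714 + i \sqrt{43714}}} = - \frac{252698}{-372140 + \sqrt{246714 + i \sqrt{43714}}}$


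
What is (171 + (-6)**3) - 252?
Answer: -297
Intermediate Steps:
(171 + (-6)**3) - 252 = (171 - 216) - 252 = -45 - 252 = -297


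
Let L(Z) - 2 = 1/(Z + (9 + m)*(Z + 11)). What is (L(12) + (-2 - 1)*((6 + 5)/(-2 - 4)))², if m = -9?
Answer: 8281/144 ≈ 57.507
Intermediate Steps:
L(Z) = 2 + 1/Z (L(Z) = 2 + 1/(Z + (9 - 9)*(Z + 11)) = 2 + 1/(Z + 0*(11 + Z)) = 2 + 1/(Z + 0) = 2 + 1/Z)
(L(12) + (-2 - 1)*((6 + 5)/(-2 - 4)))² = ((2 + 1/12) + (-2 - 1)*((6 + 5)/(-2 - 4)))² = ((2 + 1/12) - 33/(-6))² = (25/12 - 33*(-1)/6)² = (25/12 - 3*(-11/6))² = (25/12 + 11/2)² = (91/12)² = 8281/144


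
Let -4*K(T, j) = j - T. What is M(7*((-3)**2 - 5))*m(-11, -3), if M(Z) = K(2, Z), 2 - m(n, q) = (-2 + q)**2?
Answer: 299/2 ≈ 149.50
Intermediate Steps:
K(T, j) = -j/4 + T/4 (K(T, j) = -(j - T)/4 = -j/4 + T/4)
m(n, q) = 2 - (-2 + q)**2
M(Z) = 1/2 - Z/4 (M(Z) = -Z/4 + (1/4)*2 = -Z/4 + 1/2 = 1/2 - Z/4)
M(7*((-3)**2 - 5))*m(-11, -3) = (1/2 - 7*((-3)**2 - 5)/4)*(2 - (-2 - 3)**2) = (1/2 - 7*(9 - 5)/4)*(2 - 1*(-5)**2) = (1/2 - 7*4/4)*(2 - 1*25) = (1/2 - 1/4*28)*(2 - 25) = (1/2 - 7)*(-23) = -13/2*(-23) = 299/2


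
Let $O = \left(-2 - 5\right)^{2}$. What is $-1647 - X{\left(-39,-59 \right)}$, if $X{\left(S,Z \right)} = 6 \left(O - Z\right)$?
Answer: $-2295$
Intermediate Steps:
$O = 49$ ($O = \left(-7\right)^{2} = 49$)
$X{\left(S,Z \right)} = 294 - 6 Z$ ($X{\left(S,Z \right)} = 6 \left(49 - Z\right) = 294 - 6 Z$)
$-1647 - X{\left(-39,-59 \right)} = -1647 - \left(294 - -354\right) = -1647 - \left(294 + 354\right) = -1647 - 648 = -2295$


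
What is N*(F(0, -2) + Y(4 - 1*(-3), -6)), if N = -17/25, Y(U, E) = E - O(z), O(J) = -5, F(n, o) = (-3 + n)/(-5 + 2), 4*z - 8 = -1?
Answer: 0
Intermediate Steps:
z = 7/4 (z = 2 + (¼)*(-1) = 2 - ¼ = 7/4 ≈ 1.7500)
F(n, o) = 1 - n/3 (F(n, o) = (-3 + n)/(-3) = (-3 + n)*(-⅓) = 1 - n/3)
Y(U, E) = 5 + E (Y(U, E) = E - 1*(-5) = E + 5 = 5 + E)
N = -17/25 (N = -17*1/25 = -17/25 ≈ -0.68000)
N*(F(0, -2) + Y(4 - 1*(-3), -6)) = -17*((1 - ⅓*0) + (5 - 6))/25 = -17*((1 + 0) - 1)/25 = -17*(1 - 1)/25 = -17/25*0 = 0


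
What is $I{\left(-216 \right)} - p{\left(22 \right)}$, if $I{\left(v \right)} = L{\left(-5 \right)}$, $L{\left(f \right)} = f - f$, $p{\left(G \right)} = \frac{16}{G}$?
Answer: $- \frac{8}{11} \approx -0.72727$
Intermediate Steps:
$L{\left(f \right)} = 0$
$I{\left(v \right)} = 0$
$I{\left(-216 \right)} - p{\left(22 \right)} = 0 - \frac{16}{22} = 0 - 16 \cdot \frac{1}{22} = 0 - \frac{8}{11} = - \frac{8}{11}$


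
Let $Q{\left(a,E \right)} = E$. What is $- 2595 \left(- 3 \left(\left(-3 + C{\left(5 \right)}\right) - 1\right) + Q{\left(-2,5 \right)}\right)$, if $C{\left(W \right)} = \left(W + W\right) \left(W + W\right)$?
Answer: $734385$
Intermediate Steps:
$C{\left(W \right)} = 4 W^{2}$ ($C{\left(W \right)} = 2 W 2 W = 4 W^{2}$)
$- 2595 \left(- 3 \left(\left(-3 + C{\left(5 \right)}\right) - 1\right) + Q{\left(-2,5 \right)}\right) = - 2595 \left(- 3 \left(\left(-3 + 4 \cdot 5^{2}\right) - 1\right) + 5\right) = - 2595 \left(- 3 \left(\left(-3 + 4 \cdot 25\right) - 1\right) + 5\right) = - 2595 \left(- 3 \left(\left(-3 + 100\right) - 1\right) + 5\right) = - 2595 \left(- 3 \left(97 - 1\right) + 5\right) = - 2595 \left(\left(-3\right) 96 + 5\right) = - 2595 \left(-288 + 5\right) = \left(-2595\right) \left(-283\right) = 734385$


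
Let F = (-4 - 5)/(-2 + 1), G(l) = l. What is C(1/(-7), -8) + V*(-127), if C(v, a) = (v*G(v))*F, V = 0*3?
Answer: 9/49 ≈ 0.18367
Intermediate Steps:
V = 0
F = 9 (F = -9/(-1) = -9*(-1) = 9)
C(v, a) = 9*v² (C(v, a) = (v*v)*9 = v²*9 = 9*v²)
C(1/(-7), -8) + V*(-127) = 9*(1/(-7))² + 0*(-127) = 9*(1*(-⅐))² + 0 = 9*(-⅐)² + 0 = 9*(1/49) + 0 = 9/49 + 0 = 9/49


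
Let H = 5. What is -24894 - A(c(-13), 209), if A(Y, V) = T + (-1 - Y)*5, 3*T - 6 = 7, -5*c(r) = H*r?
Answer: -74485/3 ≈ -24828.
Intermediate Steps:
c(r) = -r
T = 13/3 (T = 2 + (⅓)*7 = 2 + 7/3 = 13/3 ≈ 4.3333)
A(Y, V) = -⅔ - 5*Y (A(Y, V) = 13/3 + (-1 - Y)*5 = 13/3 + (-5 - 5*Y) = -⅔ - 5*Y)
-24894 - A(c(-13), 209) = -24894 - (-⅔ - (-5)*(-13)) = -24894 - (-⅔ - 5*13) = -24894 - (-⅔ - 65) = -24894 - 1*(-197/3) = -24894 + 197/3 = -74485/3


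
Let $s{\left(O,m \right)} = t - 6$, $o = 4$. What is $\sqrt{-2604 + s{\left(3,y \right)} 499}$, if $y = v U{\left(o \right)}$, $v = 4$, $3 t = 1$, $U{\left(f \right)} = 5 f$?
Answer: $\frac{i \sqrt{48885}}{3} \approx 73.7 i$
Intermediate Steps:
$t = \frac{1}{3}$ ($t = \frac{1}{3} \cdot 1 = \frac{1}{3} \approx 0.33333$)
$y = 80$ ($y = 4 \cdot 5 \cdot 4 = 4 \cdot 20 = 80$)
$s{\left(O,m \right)} = - \frac{17}{3}$ ($s{\left(O,m \right)} = \frac{1}{3} - 6 = - \frac{17}{3}$)
$\sqrt{-2604 + s{\left(3,y \right)} 499} = \sqrt{-2604 - \frac{8483}{3}} = \sqrt{- \frac{16295}{3}} = \frac{i \sqrt{48885}}{3}$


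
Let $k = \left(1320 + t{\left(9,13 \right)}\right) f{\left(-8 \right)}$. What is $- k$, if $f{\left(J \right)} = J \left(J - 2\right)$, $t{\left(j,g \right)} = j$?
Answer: $-106320$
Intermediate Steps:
$f{\left(J \right)} = J \left(-2 + J\right)$
$k = 106320$ ($k = \left(1320 + 9\right) \left(- 8 \left(-2 - 8\right)\right) = 1329 \left(\left(-8\right) \left(-10\right)\right) = 1329 \cdot 80 = 106320$)
$- k = \left(-1\right) 106320 = -106320$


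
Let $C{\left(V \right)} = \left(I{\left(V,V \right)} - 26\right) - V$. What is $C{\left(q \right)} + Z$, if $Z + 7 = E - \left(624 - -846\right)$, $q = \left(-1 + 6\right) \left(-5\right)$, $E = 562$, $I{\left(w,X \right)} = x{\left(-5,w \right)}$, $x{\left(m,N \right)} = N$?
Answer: $-941$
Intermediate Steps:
$I{\left(w,X \right)} = w$
$q = -25$ ($q = 5 \left(-5\right) = -25$)
$C{\left(V \right)} = -26$ ($C{\left(V \right)} = \left(V - 26\right) - V = \left(-26 + V\right) - V = -26$)
$Z = -915$ ($Z = -7 + \left(562 - \left(624 - -846\right)\right) = -7 + \left(562 - \left(624 + 846\right)\right) = -7 + \left(562 - 1470\right) = -7 - 908 = -915$)
$C{\left(q \right)} + Z = -26 - 915 = -941$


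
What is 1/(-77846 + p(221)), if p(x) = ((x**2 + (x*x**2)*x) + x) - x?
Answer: 1/2385414276 ≈ 4.1921e-10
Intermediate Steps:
p(x) = x**2 + x**4 (p(x) = ((x**2 + x**3*x) + x) - x = ((x**2 + x**4) + x) - x = (x + x**2 + x**4) - x = x**2 + x**4)
1/(-77846 + p(221)) = 1/(-77846 + (221**2 + 221**4)) = 1/(-77846 + (48841 + 2385443281)) = 1/(-77846 + 2385492122) = 1/2385414276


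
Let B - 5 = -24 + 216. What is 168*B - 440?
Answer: 32656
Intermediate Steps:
B = 197 (B = 5 + (-24 + 216) = 5 + 192 = 197)
168*B - 440 = 168*197 - 440 = 33096 - 440 = 32656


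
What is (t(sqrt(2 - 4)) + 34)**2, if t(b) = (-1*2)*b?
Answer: 1148 - 136*I*sqrt(2) ≈ 1148.0 - 192.33*I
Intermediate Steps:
t(b) = -2*b
(t(sqrt(2 - 4)) + 34)**2 = (-2*sqrt(2 - 4) + 34)**2 = (-2*I*sqrt(2) + 34)**2 = (34 - 2*I*sqrt(2))**2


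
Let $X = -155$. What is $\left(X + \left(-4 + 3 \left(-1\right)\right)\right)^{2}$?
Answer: $26244$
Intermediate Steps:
$\left(X + \left(-4 + 3 \left(-1\right)\right)\right)^{2} = \left(-155 + \left(-4 + 3 \left(-1\right)\right)\right)^{2} = \left(-155 - 7\right)^{2} = \left(-162\right)^{2} = 26244$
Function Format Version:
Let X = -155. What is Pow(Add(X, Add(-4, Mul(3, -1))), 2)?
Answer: 26244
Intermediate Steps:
Pow(Add(X, Add(-4, Mul(3, -1))), 2) = Pow(Add(-155, Add(-4, Mul(3, -1))), 2) = Pow(Add(-155, Add(-4, -3)), 2) = Pow(Add(-155, -7), 2) = Pow(-162, 2) = 26244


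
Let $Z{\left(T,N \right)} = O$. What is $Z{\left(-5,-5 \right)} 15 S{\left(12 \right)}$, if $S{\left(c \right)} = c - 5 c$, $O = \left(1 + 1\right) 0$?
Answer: $0$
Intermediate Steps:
$O = 0$ ($O = 2 \cdot 0 = 0$)
$S{\left(c \right)} = - 4 c$
$Z{\left(T,N \right)} = 0$
$Z{\left(-5,-5 \right)} 15 S{\left(12 \right)} = 0 \cdot 15 \left(\left(-4\right) 12\right) = 0 \left(-48\right) = 0$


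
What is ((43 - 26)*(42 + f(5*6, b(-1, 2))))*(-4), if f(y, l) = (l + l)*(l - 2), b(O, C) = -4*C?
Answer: -13736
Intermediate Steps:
f(y, l) = 2*l*(-2 + l) (f(y, l) = (2*l)*(-2 + l) = 2*l*(-2 + l))
((43 - 26)*(42 + f(5*6, b(-1, 2))))*(-4) = ((43 - 26)*(42 + 2*(-4*2)*(-2 - 4*2)))*(-4) = (17*(42 + 2*(-8)*(-2 - 8)))*(-4) = (17*(42 + 2*(-8)*(-10)))*(-4) = (17*(42 + 160))*(-4) = (17*202)*(-4) = 3434*(-4) = -13736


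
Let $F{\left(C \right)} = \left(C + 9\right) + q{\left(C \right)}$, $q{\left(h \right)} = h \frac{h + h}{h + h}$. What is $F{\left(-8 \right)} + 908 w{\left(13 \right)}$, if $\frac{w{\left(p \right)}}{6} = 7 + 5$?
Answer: $65369$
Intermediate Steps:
$w{\left(p \right)} = 72$ ($w{\left(p \right)} = 6 \left(7 + 5\right) = 6 \cdot 12 = 72$)
$q{\left(h \right)} = h$ ($q{\left(h \right)} = h \frac{2 h}{2 h} = h 2 h \frac{1}{2 h} = h 1 = h$)
$F{\left(C \right)} = 9 + 2 C$ ($F{\left(C \right)} = \left(C + 9\right) + C = \left(9 + C\right) + C = 9 + 2 C$)
$F{\left(-8 \right)} + 908 w{\left(13 \right)} = \left(9 + 2 \left(-8\right)\right) + 908 \cdot 72 = \left(9 - 16\right) + 65376 = -7 + 65376 = 65369$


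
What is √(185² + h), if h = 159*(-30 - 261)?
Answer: 2*I*√3011 ≈ 109.75*I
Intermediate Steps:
h = -46269 (h = 159*(-291) = -46269)
√(185² + h) = √(185² - 46269) = √(34225 - 46269) = √(-12044) = 2*I*√3011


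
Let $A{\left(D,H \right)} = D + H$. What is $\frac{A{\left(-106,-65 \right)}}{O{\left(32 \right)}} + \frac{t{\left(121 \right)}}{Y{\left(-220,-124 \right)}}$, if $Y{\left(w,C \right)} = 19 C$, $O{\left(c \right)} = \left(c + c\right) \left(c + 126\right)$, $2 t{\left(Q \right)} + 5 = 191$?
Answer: $- \frac{10833}{192128} \approx -0.056384$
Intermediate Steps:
$t{\left(Q \right)} = 93$ ($t{\left(Q \right)} = - \frac{5}{2} + \frac{1}{2} \cdot 191 = - \frac{5}{2} + \frac{191}{2} = 93$)
$O{\left(c \right)} = 2 c \left(126 + c\right)$
$\frac{A{\left(-106,-65 \right)}}{O{\left(32 \right)}} + \frac{t{\left(121 \right)}}{Y{\left(-220,-124 \right)}} = \frac{-106 - 65}{2 \cdot 32 \left(126 + 32\right)} + \frac{93}{19 \left(-124\right)} = - \frac{171}{2 \cdot 32 \cdot 158} + \frac{93}{-2356} = - \frac{171}{10112} + 93 \left(- \frac{1}{2356}\right) = \left(-171\right) \frac{1}{10112} - \frac{3}{76} = - \frac{171}{10112} - \frac{3}{76} = - \frac{10833}{192128}$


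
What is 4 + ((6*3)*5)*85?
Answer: 7654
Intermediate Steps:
4 + ((6*3)*5)*85 = 4 + (18*5)*85 = 4 + 90*85 = 4 + 7650 = 7654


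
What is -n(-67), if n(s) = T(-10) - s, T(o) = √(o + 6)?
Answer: -67 - 2*I ≈ -67.0 - 2.0*I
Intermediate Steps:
T(o) = √(6 + o)
n(s) = -s + 2*I (n(s) = √(6 - 10) - s = √(-4) - s = 2*I - s = -s + 2*I)
-n(-67) = -(-1*(-67) + 2*I) = -(67 + 2*I) = -67 - 2*I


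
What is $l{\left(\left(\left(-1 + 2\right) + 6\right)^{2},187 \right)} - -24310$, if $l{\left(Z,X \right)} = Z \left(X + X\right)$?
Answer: $42636$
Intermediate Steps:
$l{\left(Z,X \right)} = 2 X Z$ ($l{\left(Z,X \right)} = Z 2 X = 2 X Z$)
$l{\left(\left(\left(-1 + 2\right) + 6\right)^{2},187 \right)} - -24310 = 2 \cdot 187 \left(\left(-1 + 2\right) + 6\right)^{2} - -24310 = 2 \cdot 187 \left(1 + 6\right)^{2} + 24310 = 2 \cdot 187 \cdot 7^{2} + 24310 = 2 \cdot 187 \cdot 49 + 24310 = 18326 + 24310 = 42636$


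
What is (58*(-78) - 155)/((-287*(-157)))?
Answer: -4679/45059 ≈ -0.10384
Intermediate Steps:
(58*(-78) - 155)/((-287*(-157))) = (-4524 - 155)/45059 = -4679*1/45059 = -4679/45059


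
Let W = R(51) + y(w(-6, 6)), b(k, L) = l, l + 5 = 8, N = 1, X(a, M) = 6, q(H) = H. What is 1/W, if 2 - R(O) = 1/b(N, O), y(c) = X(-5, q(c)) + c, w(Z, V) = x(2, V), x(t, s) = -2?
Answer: 3/17 ≈ 0.17647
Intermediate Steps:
w(Z, V) = -2
l = 3 (l = -5 + 8 = 3)
b(k, L) = 3
y(c) = 6 + c
R(O) = 5/3 (R(O) = 2 - 1/3 = 2 - 1*⅓ = 2 - ⅓ = 5/3)
W = 17/3 (W = 5/3 + (6 - 2) = 5/3 + 4 = 17/3 ≈ 5.6667)
1/W = 1/(17/3) = 3/17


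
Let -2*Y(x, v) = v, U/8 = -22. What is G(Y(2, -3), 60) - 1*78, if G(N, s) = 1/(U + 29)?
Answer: -11467/147 ≈ -78.007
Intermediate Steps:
U = -176 (U = 8*(-22) = -176)
Y(x, v) = -v/2
G(N, s) = -1/147 (G(N, s) = 1/(-176 + 29) = 1/(-147) = -1/147)
G(Y(2, -3), 60) - 1*78 = -1/147 - 1*78 = -1/147 - 78 = -11467/147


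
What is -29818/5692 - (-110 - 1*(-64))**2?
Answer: -6037045/2846 ≈ -2121.2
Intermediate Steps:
-29818/5692 - (-110 - 1*(-64))**2 = -29818*1/5692 - (-110 + 64)**2 = -14909/2846 - 1*(-46)**2 = -14909/2846 - 1*2116 = -14909/2846 - 2116 = -6037045/2846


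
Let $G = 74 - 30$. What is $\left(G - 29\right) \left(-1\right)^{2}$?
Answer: $15$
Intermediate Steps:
$G = 44$ ($G = 74 - 30 = 44$)
$\left(G - 29\right) \left(-1\right)^{2} = \left(44 - 29\right) \left(-1\right)^{2} = 15 \cdot 1 = 15$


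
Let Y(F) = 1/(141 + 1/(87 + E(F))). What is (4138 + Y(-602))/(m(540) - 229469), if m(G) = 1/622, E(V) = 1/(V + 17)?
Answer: -18471523473272/1024319653481163 ≈ -0.018033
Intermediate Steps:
E(V) = 1/(17 + V)
Y(F) = 1/(141 + 1/(87 + 1/(17 + F)))
m(G) = 1/622
(4138 + Y(-602))/(m(540) - 229469) = (4138 + (1480 + 87*(-602))/(208697 + 12268*(-602)))/(1/622 - 229469) = (4138 + (1480 - 52374)/(208697 - 7385336))/(-142729717/622) = (4138 - 50894/(-7176639))*(-622/142729717) = (4138 - 1/7176639*(-50894))*(-622/142729717) = (4138 + 50894/7176639)*(-622/142729717) = (29696983076/7176639)*(-622/142729717) = -18471523473272/1024319653481163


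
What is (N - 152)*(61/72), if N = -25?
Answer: -3599/24 ≈ -149.96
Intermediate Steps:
(N - 152)*(61/72) = (-25 - 152)*(61/72) = -10797/72 = -177*61/72 = -3599/24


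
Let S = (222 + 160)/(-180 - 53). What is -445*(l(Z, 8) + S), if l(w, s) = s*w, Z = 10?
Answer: -8124810/233 ≈ -34870.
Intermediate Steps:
S = -382/233 (S = 382/(-233) = 382*(-1/233) = -382/233 ≈ -1.6395)
-445*(l(Z, 8) + S) = -445*(8*10 - 382/233) = -445*(80 - 382/233) = -445*18258/233 = -8124810/233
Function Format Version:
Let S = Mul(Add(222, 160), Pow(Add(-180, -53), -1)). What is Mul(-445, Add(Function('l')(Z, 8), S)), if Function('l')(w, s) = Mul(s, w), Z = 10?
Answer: Rational(-8124810, 233) ≈ -34870.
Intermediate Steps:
S = Rational(-382, 233) (S = Mul(382, Pow(-233, -1)) = Mul(382, Rational(-1, 233)) = Rational(-382, 233) ≈ -1.6395)
Mul(-445, Add(Function('l')(Z, 8), S)) = Mul(-445, Add(Mul(8, 10), Rational(-382, 233))) = Mul(-445, Add(80, Rational(-382, 233))) = Mul(-445, Rational(18258, 233)) = Rational(-8124810, 233)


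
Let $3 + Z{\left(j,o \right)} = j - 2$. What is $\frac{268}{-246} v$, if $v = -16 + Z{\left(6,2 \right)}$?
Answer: $\frac{670}{41} \approx 16.341$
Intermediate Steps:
$Z{\left(j,o \right)} = -5 + j$ ($Z{\left(j,o \right)} = -3 + \left(j - 2\right) = -3 + \left(-2 + j\right) = -5 + j$)
$v = -15$ ($v = -16 + \left(-5 + 6\right) = -16 + 1 = -15$)
$\frac{268}{-246} v = \frac{268}{-246} \left(-15\right) = 268 \left(- \frac{1}{246}\right) \left(-15\right) = \left(- \frac{134}{123}\right) \left(-15\right) = \frac{670}{41}$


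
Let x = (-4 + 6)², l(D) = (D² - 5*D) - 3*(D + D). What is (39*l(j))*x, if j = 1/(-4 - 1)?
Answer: 8736/25 ≈ 349.44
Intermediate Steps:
j = -⅕ (j = 1/(-5) = -⅕ ≈ -0.20000)
l(D) = D² - 11*D (l(D) = (D² - 5*D) - 6*D = D² - 11*D)
x = 4 (x = 2² = 4)
(39*l(j))*x = (39*(-(-11 - ⅕)/5))*4 = (39*(-⅕*(-56/5)))*4 = (39*(56/25))*4 = (2184/25)*4 = 8736/25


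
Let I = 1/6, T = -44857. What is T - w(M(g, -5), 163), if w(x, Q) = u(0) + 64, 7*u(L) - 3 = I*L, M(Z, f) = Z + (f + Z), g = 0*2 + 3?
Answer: -314450/7 ≈ -44921.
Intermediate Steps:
I = ⅙ ≈ 0.16667
g = 3 (g = 0 + 3 = 3)
M(Z, f) = f + 2*Z (M(Z, f) = Z + (Z + f) = f + 2*Z)
u(L) = 3/7 + L/42 (u(L) = 3/7 + (L/6)/7 = 3/7 + L/42)
w(x, Q) = 451/7 (w(x, Q) = (3/7 + (1/42)*0) + 64 = (3/7 + 0) + 64 = 3/7 + 64 = 451/7)
T - w(M(g, -5), 163) = -44857 - 1*451/7 = -44857 - 451/7 = -314450/7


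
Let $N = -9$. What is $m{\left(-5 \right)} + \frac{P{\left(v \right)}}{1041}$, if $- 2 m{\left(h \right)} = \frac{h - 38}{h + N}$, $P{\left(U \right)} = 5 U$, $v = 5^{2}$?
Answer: $- \frac{41263}{29148} \approx -1.4156$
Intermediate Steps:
$v = 25$
$m{\left(h \right)} = - \frac{-38 + h}{2 \left(-9 + h\right)}$ ($m{\left(h \right)} = - \frac{\left(h - 38\right) \frac{1}{h - 9}}{2} = - \frac{\left(-38 + h\right) \frac{1}{-9 + h}}{2} = - \frac{\frac{1}{-9 + h} \left(-38 + h\right)}{2} = - \frac{-38 + h}{2 \left(-9 + h\right)}$)
$m{\left(-5 \right)} + \frac{P{\left(v \right)}}{1041} = \frac{38 - -5}{2 \left(-9 - 5\right)} + \frac{5 \cdot 25}{1041} = \frac{38 + 5}{2 \left(-14\right)} + 125 \cdot \frac{1}{1041} = \frac{1}{2} \left(- \frac{1}{14}\right) 43 + \frac{125}{1041} = - \frac{43}{28} + \frac{125}{1041} = - \frac{41263}{29148}$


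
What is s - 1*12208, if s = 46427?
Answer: 34219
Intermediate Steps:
s - 1*12208 = 46427 - 1*12208 = 46427 - 12208 = 34219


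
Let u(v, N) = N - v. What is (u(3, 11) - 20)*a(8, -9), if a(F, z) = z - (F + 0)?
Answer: 204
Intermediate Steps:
a(F, z) = z - F
(u(3, 11) - 20)*a(8, -9) = ((11 - 1*3) - 20)*(-9 - 1*8) = ((11 - 3) - 20)*(-9 - 8) = (8 - 20)*(-17) = -12*(-17) = 204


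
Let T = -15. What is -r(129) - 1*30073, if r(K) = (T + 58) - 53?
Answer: -30063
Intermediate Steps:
r(K) = -10 (r(K) = (-15 + 58) - 53 = 43 - 53 = -10)
-r(129) - 1*30073 = -1*(-10) - 1*30073 = 10 - 30073 = -30063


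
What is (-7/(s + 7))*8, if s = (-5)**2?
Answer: -7/4 ≈ -1.7500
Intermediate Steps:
s = 25
(-7/(s + 7))*8 = (-7/(25 + 7))*8 = (-7/32)*8 = ((1/32)*(-7))*8 = -7/32*8 = -7/4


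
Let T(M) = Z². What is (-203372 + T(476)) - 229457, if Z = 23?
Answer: -432300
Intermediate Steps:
T(M) = 529 (T(M) = 23² = 529)
(-203372 + T(476)) - 229457 = (-203372 + 529) - 229457 = -202843 - 229457 = -432300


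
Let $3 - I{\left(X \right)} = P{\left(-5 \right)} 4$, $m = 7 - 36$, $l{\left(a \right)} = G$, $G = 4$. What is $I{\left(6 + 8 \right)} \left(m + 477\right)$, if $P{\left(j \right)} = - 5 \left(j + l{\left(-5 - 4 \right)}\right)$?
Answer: $-7616$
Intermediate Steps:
$l{\left(a \right)} = 4$
$P{\left(j \right)} = -20 - 5 j$ ($P{\left(j \right)} = - 5 \left(j + 4\right) = - 5 \left(4 + j\right) = -20 - 5 j$)
$m = -29$ ($m = 7 - 36 = -29$)
$I{\left(X \right)} = -17$ ($I{\left(X \right)} = 3 - \left(-20 - -25\right) 4 = 3 - \left(-20 + 25\right) 4 = 3 - 5 \cdot 4 = 3 - 20 = -17$)
$I{\left(6 + 8 \right)} \left(m + 477\right) = - 17 \left(-29 + 477\right) = \left(-17\right) 448 = -7616$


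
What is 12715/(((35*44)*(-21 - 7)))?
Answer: -2543/8624 ≈ -0.29487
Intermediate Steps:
12715/(((35*44)*(-21 - 7))) = 12715/((1540*(-28))) = 12715/(-43120) = 12715*(-1/43120) = -2543/8624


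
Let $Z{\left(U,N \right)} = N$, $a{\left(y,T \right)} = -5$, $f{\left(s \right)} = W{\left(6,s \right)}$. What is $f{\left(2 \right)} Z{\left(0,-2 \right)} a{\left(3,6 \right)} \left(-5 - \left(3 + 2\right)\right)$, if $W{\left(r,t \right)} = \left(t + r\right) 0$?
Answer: $0$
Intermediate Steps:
$W{\left(r,t \right)} = 0$ ($W{\left(r,t \right)} = \left(r + t\right) 0 = 0$)
$f{\left(s \right)} = 0$
$f{\left(2 \right)} Z{\left(0,-2 \right)} a{\left(3,6 \right)} \left(-5 - \left(3 + 2\right)\right) = 0 \left(-2\right) \left(- 5 \left(-5 - \left(3 + 2\right)\right)\right) = 0 \left(- 5 \left(-5 - 5\right)\right) = 0 \left(\left(-5\right) \left(-10\right)\right) = 0 \cdot 50 = 0$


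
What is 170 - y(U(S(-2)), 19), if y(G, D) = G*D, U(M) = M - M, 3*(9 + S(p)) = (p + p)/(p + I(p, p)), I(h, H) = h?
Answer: 170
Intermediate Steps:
S(p) = -26/3 (S(p) = -9 + ((p + p)/(p + p))/3 = -9 + ((2*p)/((2*p)))/3 = -9 + ((2*p)*(1/(2*p)))/3 = -9 + (⅓)*1 = -9 + ⅓ = -26/3)
U(M) = 0
y(G, D) = D*G
170 - y(U(S(-2)), 19) = 170 - 19*0 = 170 - 1*0 = 170 + 0 = 170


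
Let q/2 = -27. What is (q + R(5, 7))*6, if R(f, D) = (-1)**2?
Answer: -318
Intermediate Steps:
q = -54 (q = 2*(-27) = -54)
R(f, D) = 1
(q + R(5, 7))*6 = (-54 + 1)*6 = -53*6 = -318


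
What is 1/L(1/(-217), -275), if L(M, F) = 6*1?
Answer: ⅙ ≈ 0.16667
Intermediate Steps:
L(M, F) = 6
1/L(1/(-217), -275) = 1/6 = ⅙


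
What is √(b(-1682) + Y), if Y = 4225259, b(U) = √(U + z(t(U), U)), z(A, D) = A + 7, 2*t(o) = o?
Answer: √(4225259 + 2*I*√629) ≈ 2055.5 + 0.01*I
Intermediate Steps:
t(o) = o/2
z(A, D) = 7 + A
b(U) = √(7 + 3*U/2) (b(U) = √(U + (7 + U/2)) = √(7 + 3*U/2))
√(b(-1682) + Y) = √(√(28 + 6*(-1682))/2 + 4225259) = √(√(28 - 10092)/2 + 4225259) = √(√(-10064)/2 + 4225259) = √((4*I*√629)/2 + 4225259) = √(2*I*√629 + 4225259) = √(4225259 + 2*I*√629)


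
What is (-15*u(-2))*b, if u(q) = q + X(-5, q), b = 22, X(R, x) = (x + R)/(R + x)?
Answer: 330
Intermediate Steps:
X(R, x) = 1 (X(R, x) = (R + x)/(R + x) = 1)
u(q) = 1 + q (u(q) = q + 1 = 1 + q)
(-15*u(-2))*b = -15*(1 - 2)*22 = -15*(-1)*22 = 15*22 = 330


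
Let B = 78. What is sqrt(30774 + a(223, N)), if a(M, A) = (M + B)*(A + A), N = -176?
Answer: I*sqrt(75178) ≈ 274.19*I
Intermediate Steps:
a(M, A) = 2*A*(78 + M) (a(M, A) = (M + 78)*(A + A) = (78 + M)*(2*A) = 2*A*(78 + M))
sqrt(30774 + a(223, N)) = sqrt(30774 + 2*(-176)*(78 + 223)) = sqrt(30774 + 2*(-176)*301) = sqrt(30774 - 105952) = sqrt(-75178) = I*sqrt(75178)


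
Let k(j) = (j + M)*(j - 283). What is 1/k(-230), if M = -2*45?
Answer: 1/164160 ≈ 6.0916e-6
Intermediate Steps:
M = -90
k(j) = (-283 + j)*(-90 + j) (k(j) = (j - 90)*(j - 283) = (-90 + j)*(-283 + j) = (-283 + j)*(-90 + j))
1/k(-230) = 1/(25470 + (-230)² - 373*(-230)) = 1/(25470 + 52900 + 85790) = 1/164160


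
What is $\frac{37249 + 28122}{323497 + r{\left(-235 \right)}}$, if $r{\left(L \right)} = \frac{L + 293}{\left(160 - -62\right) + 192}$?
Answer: $\frac{13531797}{66963908} \approx 0.20208$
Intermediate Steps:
$r{\left(L \right)} = \frac{293}{414} + \frac{L}{414}$ ($r{\left(L \right)} = \frac{293 + L}{\left(160 + 62\right) + 192} = \frac{293 + L}{222 + 192} = \frac{293 + L}{414} = \left(293 + L\right) \frac{1}{414} = \frac{293}{414} + \frac{L}{414}$)
$\frac{37249 + 28122}{323497 + r{\left(-235 \right)}} = \frac{37249 + 28122}{323497 + \left(\frac{293}{414} + \frac{1}{414} \left(-235\right)\right)} = \frac{65371}{323497 + \left(\frac{293}{414} - \frac{235}{414}\right)} = \frac{65371}{323497 + \frac{29}{207}} = \frac{65371}{\frac{66963908}{207}} = 65371 \cdot \frac{207}{66963908} = \frac{13531797}{66963908}$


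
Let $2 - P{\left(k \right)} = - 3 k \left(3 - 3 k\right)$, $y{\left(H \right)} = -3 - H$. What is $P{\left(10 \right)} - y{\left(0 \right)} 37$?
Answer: $-697$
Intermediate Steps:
$P{\left(k \right)} = 2 + 3 k \left(3 - 3 k\right)$ ($P{\left(k \right)} = 2 - - 3 k \left(3 - 3 k\right) = 2 + 3 k \left(3 - 3 k\right)$)
$P{\left(10 \right)} - y{\left(0 \right)} 37 = \left(2 - 9 \cdot 10^{2} + 9 \cdot 10\right) - \left(-3 - 0\right) 37 = \left(2 - 900 + 90\right) - \left(-3 + 0\right) 37 = \left(2 - 900 + 90\right) - \left(-3\right) 37 = -808 - -111 = -808 + 111 = -697$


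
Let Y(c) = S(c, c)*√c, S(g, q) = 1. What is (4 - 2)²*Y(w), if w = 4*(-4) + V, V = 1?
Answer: 4*I*√15 ≈ 15.492*I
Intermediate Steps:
w = -15 (w = 4*(-4) + 1 = -16 + 1 = -15)
Y(c) = √c (Y(c) = 1*√c = √c)
(4 - 2)²*Y(w) = (4 - 2)²*√(-15) = 2²*(I*√15) = 4*(I*√15) = 4*I*√15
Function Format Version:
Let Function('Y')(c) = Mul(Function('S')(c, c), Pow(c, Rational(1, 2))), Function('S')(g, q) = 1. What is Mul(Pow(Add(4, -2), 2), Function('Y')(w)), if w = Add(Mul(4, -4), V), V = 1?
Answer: Mul(4, I, Pow(15, Rational(1, 2))) ≈ Mul(15.492, I)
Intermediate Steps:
w = -15 (w = Add(Mul(4, -4), 1) = Add(-16, 1) = -15)
Function('Y')(c) = Pow(c, Rational(1, 2)) (Function('Y')(c) = Mul(1, Pow(c, Rational(1, 2))) = Pow(c, Rational(1, 2)))
Mul(Pow(Add(4, -2), 2), Function('Y')(w)) = Mul(Pow(Add(4, -2), 2), Pow(-15, Rational(1, 2))) = Mul(Pow(2, 2), Mul(I, Pow(15, Rational(1, 2)))) = Mul(4, Mul(I, Pow(15, Rational(1, 2)))) = Mul(4, I, Pow(15, Rational(1, 2)))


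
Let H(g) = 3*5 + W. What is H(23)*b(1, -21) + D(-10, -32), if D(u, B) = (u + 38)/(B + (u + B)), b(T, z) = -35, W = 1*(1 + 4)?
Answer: -25914/37 ≈ -700.38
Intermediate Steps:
W = 5 (W = 1*5 = 5)
D(u, B) = (38 + u)/(u + 2*B) (D(u, B) = (38 + u)/(B + (B + u)) = (38 + u)/(u + 2*B))
H(g) = 20 (H(g) = 3*5 + 5 = 15 + 5 = 20)
H(23)*b(1, -21) + D(-10, -32) = 20*(-35) + (38 - 10)/(-10 + 2*(-32)) = -700 + 28/(-10 - 64) = -700 + 28/(-74) = -700 - 1/74*28 = -700 - 14/37 = -25914/37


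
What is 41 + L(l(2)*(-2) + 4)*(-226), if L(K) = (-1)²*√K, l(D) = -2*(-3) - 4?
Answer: 41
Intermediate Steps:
l(D) = 2 (l(D) = 6 - 4 = 2)
L(K) = √K (L(K) = 1*√K = √K)
41 + L(l(2)*(-2) + 4)*(-226) = 41 + √(2*(-2) + 4)*(-226) = 41 + √(-4 + 4)*(-226) = 41 + √0*(-226) = 41 + 0*(-226) = 41 + 0 = 41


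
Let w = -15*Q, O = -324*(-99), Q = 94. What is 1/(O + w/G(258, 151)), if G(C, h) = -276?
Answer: 46/1475731 ≈ 3.1171e-5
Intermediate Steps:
O = 32076
w = -1410 (w = -15*94 = -1410)
1/(O + w/G(258, 151)) = 1/(32076 - 1410/(-276)) = 1/(32076 - 1410*(-1/276)) = 1/(32076 + 235/46) = 1/(1475731/46) = 46/1475731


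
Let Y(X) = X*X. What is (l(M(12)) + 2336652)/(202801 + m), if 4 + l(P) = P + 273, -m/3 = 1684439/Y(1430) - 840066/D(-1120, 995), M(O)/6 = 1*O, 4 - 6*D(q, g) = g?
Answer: 4735906732828700/380049069837553 ≈ 12.461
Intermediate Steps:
D(q, g) = ⅔ - g/6
Y(X) = X²
M(O) = 6*O (M(O) = 6*(1*O) = 6*O)
m = -30926325178347/2026495900 (m = -3*(1684439/(1430²) - 840066/(⅔ - ⅙*995)) = -3*(1684439/2044900 - 840066/(⅔ - 995/6)) = -3*(1684439*(1/2044900) - 840066/(-991/6)) = -3*(1684439/2044900 - 840066*(-6/991)) = -3*(1684439/2044900 + 5040396/991) = -3*10308775059449/2026495900 = -30926325178347/2026495900 ≈ -15261.)
l(P) = 269 + P (l(P) = -4 + (P + 273) = -4 + (273 + P) = 269 + P)
(l(M(12)) + 2336652)/(202801 + m) = ((269 + 6*12) + 2336652)/(202801 - 30926325178347/2026495900) = ((269 + 72) + 2336652)/(380049069837553/2026495900) = (341 + 2336652)*(2026495900/380049069837553) = 2336993*(2026495900/380049069837553) = 4735906732828700/380049069837553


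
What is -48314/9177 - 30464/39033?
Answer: -103114690/17057421 ≈ -6.0452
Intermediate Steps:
-48314/9177 - 30464/39033 = -48314*1/9177 - 30464*1/39033 = -6902/1311 - 30464/39033 = -103114690/17057421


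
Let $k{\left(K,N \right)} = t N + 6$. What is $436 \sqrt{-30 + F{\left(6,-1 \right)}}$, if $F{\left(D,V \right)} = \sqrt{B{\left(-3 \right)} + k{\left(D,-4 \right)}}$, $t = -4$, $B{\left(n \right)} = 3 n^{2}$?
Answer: $436 i \sqrt{23} \approx 2091.0 i$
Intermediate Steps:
$k{\left(K,N \right)} = 6 - 4 N$ ($k{\left(K,N \right)} = - 4 N + 6 = 6 - 4 N$)
$F{\left(D,V \right)} = 7$ ($F{\left(D,V \right)} = \sqrt{3 \left(-3\right)^{2} + \left(6 - -16\right)} = \sqrt{3 \cdot 9 + \left(6 + 16\right)} = \sqrt{27 + 22} = \sqrt{49} = 7$)
$436 \sqrt{-30 + F{\left(6,-1 \right)}} = 436 \sqrt{-30 + 7} = 436 \sqrt{-23} = 436 i \sqrt{23}$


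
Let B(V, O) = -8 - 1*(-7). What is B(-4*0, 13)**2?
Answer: 1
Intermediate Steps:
B(V, O) = -1 (B(V, O) = -8 + 7 = -1)
B(-4*0, 13)**2 = (-1)**2 = 1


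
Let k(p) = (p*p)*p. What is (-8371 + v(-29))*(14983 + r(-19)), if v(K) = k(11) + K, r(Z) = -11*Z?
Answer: -107392248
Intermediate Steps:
k(p) = p**3 (k(p) = p**2*p = p**3)
v(K) = 1331 + K (v(K) = 11**3 + K = 1331 + K)
(-8371 + v(-29))*(14983 + r(-19)) = (-8371 + (1331 - 29))*(14983 - 11*(-19)) = (-8371 + 1302)*(14983 + 209) = -7069*15192 = -107392248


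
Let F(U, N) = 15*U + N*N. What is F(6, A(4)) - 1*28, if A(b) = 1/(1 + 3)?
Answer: 993/16 ≈ 62.063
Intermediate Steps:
A(b) = ¼ (A(b) = 1/4 = ¼)
F(U, N) = N² + 15*U (F(U, N) = 15*U + N² = N² + 15*U)
F(6, A(4)) - 1*28 = ((¼)² + 15*6) - 1*28 = (1/16 + 90) - 28 = 1441/16 - 28 = 993/16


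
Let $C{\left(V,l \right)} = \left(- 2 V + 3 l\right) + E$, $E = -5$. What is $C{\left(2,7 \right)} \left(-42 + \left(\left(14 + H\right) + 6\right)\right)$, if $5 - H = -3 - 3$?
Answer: $-132$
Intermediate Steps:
$C{\left(V,l \right)} = -5 - 2 V + 3 l$ ($C{\left(V,l \right)} = \left(- 2 V + 3 l\right) - 5 = -5 - 2 V + 3 l$)
$H = 11$ ($H = 5 - \left(-3 - 3\right) = 5 - -6 = 5 + 6 = 11$)
$C{\left(2,7 \right)} \left(-42 + \left(\left(14 + H\right) + 6\right)\right) = \left(-5 - 4 + 3 \cdot 7\right) \left(-42 + \left(\left(14 + 11\right) + 6\right)\right) = \left(-5 - 4 + 21\right) \left(-42 + \left(25 + 6\right)\right) = 12 \left(-42 + 31\right) = 12 \left(-11\right) = -132$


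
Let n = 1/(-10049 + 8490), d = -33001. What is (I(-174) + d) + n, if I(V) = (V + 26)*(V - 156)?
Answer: 24693000/1559 ≈ 15839.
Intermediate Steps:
I(V) = (-156 + V)*(26 + V) (I(V) = (26 + V)*(-156 + V) = (-156 + V)*(26 + V))
n = -1/1559 (n = 1/(-1559) = -1/1559 ≈ -0.00064144)
(I(-174) + d) + n = ((-4056 + (-174)**2 - 130*(-174)) - 33001) - 1/1559 = ((-4056 + 30276 + 22620) - 33001) - 1/1559 = (48840 - 33001) - 1/1559 = 15839 - 1/1559 = 24693000/1559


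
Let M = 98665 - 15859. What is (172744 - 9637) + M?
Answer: 245913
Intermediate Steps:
M = 82806
(172744 - 9637) + M = (172744 - 9637) + 82806 = 163107 + 82806 = 245913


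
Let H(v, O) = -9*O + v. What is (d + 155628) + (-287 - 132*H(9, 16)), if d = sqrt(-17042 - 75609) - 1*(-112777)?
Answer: 285938 + I*sqrt(92651) ≈ 2.8594e+5 + 304.39*I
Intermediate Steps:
H(v, O) = v - 9*O
d = 112777 + I*sqrt(92651) (d = sqrt(-92651) + 112777 = I*sqrt(92651) + 112777 = 112777 + I*sqrt(92651) ≈ 1.1278e+5 + 304.39*I)
(d + 155628) + (-287 - 132*H(9, 16)) = ((112777 + I*sqrt(92651)) + 155628) + (-287 - 132*(9 - 9*16)) = (268405 + I*sqrt(92651)) + (-287 - 132*(9 - 144)) = (268405 + I*sqrt(92651)) + (-287 - 132*(-135)) = (268405 + I*sqrt(92651)) + (-287 + 17820) = (268405 + I*sqrt(92651)) + 17533 = 285938 + I*sqrt(92651)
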